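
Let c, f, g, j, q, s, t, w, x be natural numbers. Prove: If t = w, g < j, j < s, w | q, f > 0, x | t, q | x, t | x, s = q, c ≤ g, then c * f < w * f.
Since c ≤ g and g < j, c < j. x | t and t | x, therefore x = t. q | x, so q | t. From t = w, q | w. w | q, so q = w. Since s = q, s = w. j < s, so j < w. Because c < j, c < w. f > 0, so c * f < w * f.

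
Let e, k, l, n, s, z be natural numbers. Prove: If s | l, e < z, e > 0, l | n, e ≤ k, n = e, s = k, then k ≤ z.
Because n = e and l | n, l | e. Since s | l, s | e. Since s = k, k | e. Since e > 0, k ≤ e. e ≤ k, so e = k. Since e < z, k < z. Then k ≤ z.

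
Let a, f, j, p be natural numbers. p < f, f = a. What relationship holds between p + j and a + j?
p + j < a + j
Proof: f = a and p < f, hence p < a. Then p + j < a + j.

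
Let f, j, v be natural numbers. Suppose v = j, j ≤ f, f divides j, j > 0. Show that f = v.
f divides j and j > 0, so f ≤ j. Since j ≤ f, j = f. v = j, so v = f. Then f = v.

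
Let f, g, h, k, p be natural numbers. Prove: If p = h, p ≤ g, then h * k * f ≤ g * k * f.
p = h and p ≤ g, therefore h ≤ g. By multiplying by a non-negative, h * k ≤ g * k. By multiplying by a non-negative, h * k * f ≤ g * k * f.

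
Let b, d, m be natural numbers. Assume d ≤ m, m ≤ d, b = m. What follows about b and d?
b = d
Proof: m ≤ d and d ≤ m, thus m = d. Since b = m, b = d.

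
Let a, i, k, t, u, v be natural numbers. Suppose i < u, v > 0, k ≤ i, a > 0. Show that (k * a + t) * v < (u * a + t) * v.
k ≤ i and i < u, thus k < u. Since a > 0, by multiplying by a positive, k * a < u * a. Then k * a + t < u * a + t. Combined with v > 0, by multiplying by a positive, (k * a + t) * v < (u * a + t) * v.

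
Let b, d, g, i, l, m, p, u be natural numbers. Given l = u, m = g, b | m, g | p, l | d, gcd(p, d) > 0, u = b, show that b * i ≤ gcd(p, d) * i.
m = g and b | m, so b | g. Since g | p, b | p. From l = u and u = b, l = b. Since l | d, b | d. From b | p, b | gcd(p, d). Since gcd(p, d) > 0, b ≤ gcd(p, d). Then b * i ≤ gcd(p, d) * i.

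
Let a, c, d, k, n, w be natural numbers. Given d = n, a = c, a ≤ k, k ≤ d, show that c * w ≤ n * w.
Because a ≤ k and k ≤ d, a ≤ d. a = c, so c ≤ d. Since d = n, c ≤ n. By multiplying by a non-negative, c * w ≤ n * w.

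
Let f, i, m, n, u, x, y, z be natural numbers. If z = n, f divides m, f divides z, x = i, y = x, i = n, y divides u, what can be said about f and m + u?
f divides m + u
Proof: Since z = n and f divides z, f divides n. From x = i and i = n, x = n. y = x and y divides u, hence x divides u. Since x = n, n divides u. Because f divides n, f divides u. Since f divides m, f divides m + u.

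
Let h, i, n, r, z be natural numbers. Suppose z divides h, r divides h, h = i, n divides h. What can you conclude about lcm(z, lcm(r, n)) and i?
lcm(z, lcm(r, n)) divides i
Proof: r divides h and n divides h, therefore lcm(r, n) divides h. z divides h, so lcm(z, lcm(r, n)) divides h. h = i, so lcm(z, lcm(r, n)) divides i.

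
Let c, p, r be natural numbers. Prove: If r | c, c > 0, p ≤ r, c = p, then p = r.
r | c and c > 0, hence r ≤ c. c = p, so r ≤ p. Since p ≤ r, r = p. Then p = r.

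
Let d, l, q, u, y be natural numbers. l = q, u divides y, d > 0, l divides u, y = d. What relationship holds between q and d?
q ≤ d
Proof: y = d and u divides y, thus u divides d. l divides u, so l divides d. Since d > 0, l ≤ d. From l = q, q ≤ d.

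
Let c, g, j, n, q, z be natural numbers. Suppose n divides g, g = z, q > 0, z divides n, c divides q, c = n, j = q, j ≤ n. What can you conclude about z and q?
z = q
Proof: g = z and n divides g, thus n divides z. Since z divides n, z = n. c = n and c divides q, so n divides q. Since q > 0, n ≤ q. j = q and j ≤ n, so q ≤ n. Since n ≤ q, n = q. z = n, so z = q.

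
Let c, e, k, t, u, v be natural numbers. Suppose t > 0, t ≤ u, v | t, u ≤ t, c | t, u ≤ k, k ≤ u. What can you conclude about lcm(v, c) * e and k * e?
lcm(v, c) * e ≤ k * e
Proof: t ≤ u and u ≤ t, thus t = u. u ≤ k and k ≤ u, therefore u = k. Since t = u, t = k. From v | t and c | t, lcm(v, c) | t. t > 0, so lcm(v, c) ≤ t. Since t = k, lcm(v, c) ≤ k. Then lcm(v, c) * e ≤ k * e.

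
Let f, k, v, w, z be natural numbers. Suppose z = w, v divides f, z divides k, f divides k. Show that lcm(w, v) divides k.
Since z = w and z divides k, w divides k. v divides f and f divides k, thus v divides k. Since w divides k, lcm(w, v) divides k.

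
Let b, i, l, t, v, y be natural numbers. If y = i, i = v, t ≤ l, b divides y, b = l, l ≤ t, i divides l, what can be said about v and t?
v = t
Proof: Because t ≤ l and l ≤ t, t = l. b = l and b divides y, hence l divides y. Since y = i, l divides i. Since i divides l, l = i. Since t = l, t = i. Since i = v, t = v. Then v = t.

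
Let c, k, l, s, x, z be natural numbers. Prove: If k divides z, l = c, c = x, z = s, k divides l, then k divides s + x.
z = s and k divides z, thus k divides s. Since l = c and c = x, l = x. From k divides l, k divides x. Since k divides s, k divides s + x.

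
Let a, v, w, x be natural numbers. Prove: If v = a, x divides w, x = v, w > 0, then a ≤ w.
From x = v and v = a, x = a. x divides w and w > 0, hence x ≤ w. x = a, so a ≤ w.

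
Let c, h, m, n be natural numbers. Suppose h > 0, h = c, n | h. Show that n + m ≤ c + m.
n | h and h > 0, thus n ≤ h. Since h = c, n ≤ c. Then n + m ≤ c + m.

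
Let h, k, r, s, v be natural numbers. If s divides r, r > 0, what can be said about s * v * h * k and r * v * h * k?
s * v * h * k ≤ r * v * h * k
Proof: s divides r and r > 0, therefore s ≤ r. By multiplying by a non-negative, s * v ≤ r * v. By multiplying by a non-negative, s * v * h ≤ r * v * h. By multiplying by a non-negative, s * v * h * k ≤ r * v * h * k.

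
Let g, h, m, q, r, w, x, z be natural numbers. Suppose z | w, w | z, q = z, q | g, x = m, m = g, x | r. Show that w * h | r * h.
From z | w and w | z, z = w. q = z and q | g, so z | g. z = w, so w | g. x = m and m = g, so x = g. Since x | r, g | r. Because w | g, w | r. Then w * h | r * h.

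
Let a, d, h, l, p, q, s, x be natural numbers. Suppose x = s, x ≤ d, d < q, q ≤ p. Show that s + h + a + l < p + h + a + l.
d < q and q ≤ p, so d < p. Because x ≤ d, x < p. Because x = s, s < p. Then s + h < p + h. Then s + h + a < p + h + a. Then s + h + a + l < p + h + a + l.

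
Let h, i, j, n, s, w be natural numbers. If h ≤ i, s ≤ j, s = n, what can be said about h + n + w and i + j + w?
h + n + w ≤ i + j + w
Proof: s = n and s ≤ j, therefore n ≤ j. Then n + w ≤ j + w. Since h ≤ i, h + n + w ≤ i + j + w.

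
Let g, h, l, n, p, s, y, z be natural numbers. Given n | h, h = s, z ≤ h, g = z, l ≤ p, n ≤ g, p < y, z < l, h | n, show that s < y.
From n | h and h | n, n = h. g = z and n ≤ g, thus n ≤ z. Since n = h, h ≤ z. Since z ≤ h, z = h. h = s, so z = s. z < l and l ≤ p, therefore z < p. Since z = s, s < p. Since p < y, s < y.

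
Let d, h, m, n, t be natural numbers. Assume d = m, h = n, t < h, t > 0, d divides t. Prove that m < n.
d = m and d divides t, therefore m divides t. t > 0, so m ≤ t. h = n and t < h, so t < n. Since m ≤ t, m < n.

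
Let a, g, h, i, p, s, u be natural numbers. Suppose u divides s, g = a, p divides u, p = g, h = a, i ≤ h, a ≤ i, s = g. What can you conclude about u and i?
u = i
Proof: s = g and u divides s, so u divides g. Since p = g and p divides u, g divides u. u divides g, so u = g. g = a, so u = a. Because h = a and i ≤ h, i ≤ a. Since a ≤ i, a = i. Since u = a, u = i.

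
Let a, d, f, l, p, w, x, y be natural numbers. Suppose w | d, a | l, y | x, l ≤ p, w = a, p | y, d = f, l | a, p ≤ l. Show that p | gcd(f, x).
a | l and l | a, therefore a = l. Since w = a, w = l. l ≤ p and p ≤ l, so l = p. w = l, so w = p. d = f and w | d, therefore w | f. Since w = p, p | f. From p | y and y | x, p | x. Because p | f, p | gcd(f, x).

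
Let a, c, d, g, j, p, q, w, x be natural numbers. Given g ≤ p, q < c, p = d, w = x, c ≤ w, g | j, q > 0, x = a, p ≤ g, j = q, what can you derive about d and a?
d < a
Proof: g ≤ p and p ≤ g, thus g = p. Because j = q and g | j, g | q. From g = p, p | q. Since q > 0, p ≤ q. w = x and x = a, thus w = a. q < c and c ≤ w, therefore q < w. w = a, so q < a. p ≤ q, so p < a. p = d, so d < a.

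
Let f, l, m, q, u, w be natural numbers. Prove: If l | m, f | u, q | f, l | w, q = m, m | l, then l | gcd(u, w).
m | l and l | m, hence m = l. q = m, so q = l. q | f, so l | f. f | u, so l | u. l | w, so l | gcd(u, w).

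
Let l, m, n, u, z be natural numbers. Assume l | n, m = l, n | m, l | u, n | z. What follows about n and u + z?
n | u + z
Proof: Because m = l and n | m, n | l. Since l | n, l = n. l | u, so n | u. n | z, so n | u + z.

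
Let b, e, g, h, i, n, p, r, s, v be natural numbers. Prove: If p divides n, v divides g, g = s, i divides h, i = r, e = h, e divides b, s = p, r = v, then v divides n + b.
g = s and v divides g, so v divides s. s = p, so v divides p. Since p divides n, v divides n. i = r and r = v, therefore i = v. e = h and e divides b, so h divides b. Since i divides h, i divides b. i = v, so v divides b. v divides n, so v divides n + b.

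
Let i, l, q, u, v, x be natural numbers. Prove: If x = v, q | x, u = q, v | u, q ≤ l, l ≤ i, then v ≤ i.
x = v and q | x, therefore q | v. u = q and v | u, thus v | q. From q | v, q = v. From q ≤ l and l ≤ i, q ≤ i. q = v, so v ≤ i.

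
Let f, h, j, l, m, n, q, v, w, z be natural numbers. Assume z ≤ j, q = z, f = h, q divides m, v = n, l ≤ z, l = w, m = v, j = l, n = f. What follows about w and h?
w divides h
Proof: j = l and z ≤ j, so z ≤ l. l ≤ z, so z = l. Since l = w, z = w. Since v = n and n = f, v = f. f = h, so v = h. m = v and q divides m, thus q divides v. Since q = z, z divides v. v = h, so z divides h. Since z = w, w divides h.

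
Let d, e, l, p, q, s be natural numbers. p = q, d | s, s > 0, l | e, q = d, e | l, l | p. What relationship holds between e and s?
e ≤ s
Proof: From p = q and q = d, p = d. l | e and e | l, thus l = e. Since l | p, e | p. p = d, so e | d. d | s, so e | s. Since s > 0, e ≤ s.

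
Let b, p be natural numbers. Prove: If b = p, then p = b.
b = p. By symmetry, p = b.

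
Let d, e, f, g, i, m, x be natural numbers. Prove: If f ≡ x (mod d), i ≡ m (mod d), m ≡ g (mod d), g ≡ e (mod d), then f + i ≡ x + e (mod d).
i ≡ m (mod d) and m ≡ g (mod d), hence i ≡ g (mod d). Since g ≡ e (mod d), i ≡ e (mod d). Since f ≡ x (mod d), by adding congruences, f + i ≡ x + e (mod d).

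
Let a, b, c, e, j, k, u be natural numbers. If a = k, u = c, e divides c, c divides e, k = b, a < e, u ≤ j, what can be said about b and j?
b < j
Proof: From a = k and k = b, a = b. Because e divides c and c divides e, e = c. a < e, so a < c. u = c and u ≤ j, hence c ≤ j. Since a < c, a < j. Since a = b, b < j.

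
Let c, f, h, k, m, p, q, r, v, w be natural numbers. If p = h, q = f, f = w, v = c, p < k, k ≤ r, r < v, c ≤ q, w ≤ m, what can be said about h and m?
h < m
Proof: From q = f and f = w, q = w. k ≤ r and r < v, thus k < v. p < k, so p < v. v = c, so p < c. c ≤ q, so p < q. Since q = w, p < w. w ≤ m, so p < m. Since p = h, h < m.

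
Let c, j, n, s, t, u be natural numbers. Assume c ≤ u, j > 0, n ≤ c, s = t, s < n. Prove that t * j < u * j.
s = t and s < n, therefore t < n. n ≤ c, so t < c. Since c ≤ u, t < u. j > 0, so t * j < u * j.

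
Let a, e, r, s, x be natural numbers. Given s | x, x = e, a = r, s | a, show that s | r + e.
a = r and s | a, hence s | r. x = e and s | x, therefore s | e. Because s | r, s | r + e.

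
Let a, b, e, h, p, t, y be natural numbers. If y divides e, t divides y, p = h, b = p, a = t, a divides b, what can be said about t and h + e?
t divides h + e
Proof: b = p and a divides b, hence a divides p. Since a = t, t divides p. p = h, so t divides h. t divides y and y divides e, thus t divides e. Since t divides h, t divides h + e.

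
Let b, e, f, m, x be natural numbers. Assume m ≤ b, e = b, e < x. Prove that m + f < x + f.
Since e = b and e < x, b < x. m ≤ b, so m < x. Then m + f < x + f.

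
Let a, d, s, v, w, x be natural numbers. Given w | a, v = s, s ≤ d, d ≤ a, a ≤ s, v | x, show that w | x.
s ≤ d and d ≤ a, so s ≤ a. Because a ≤ s, s = a. Since v = s, v = a. Since v | x, a | x. Because w | a, w | x.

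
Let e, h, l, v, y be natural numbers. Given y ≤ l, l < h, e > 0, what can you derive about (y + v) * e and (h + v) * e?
(y + v) * e < (h + v) * e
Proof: y ≤ l and l < h, hence y < h. Then y + v < h + v. Since e > 0, (y + v) * e < (h + v) * e.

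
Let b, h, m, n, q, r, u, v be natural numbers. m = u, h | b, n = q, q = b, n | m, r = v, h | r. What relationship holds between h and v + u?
h | v + u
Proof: Because r = v and h | r, h | v. n = q and q = b, thus n = b. n | m, so b | m. Since m = u, b | u. h | b, so h | u. h | v, so h | v + u.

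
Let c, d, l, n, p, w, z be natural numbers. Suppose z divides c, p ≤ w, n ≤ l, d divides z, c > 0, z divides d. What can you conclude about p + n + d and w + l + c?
p + n + d ≤ w + l + c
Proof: From p ≤ w and n ≤ l, p + n ≤ w + l. z divides d and d divides z, therefore z = d. From z divides c and c > 0, z ≤ c. Since z = d, d ≤ c. From p + n ≤ w + l, p + n + d ≤ w + l + c.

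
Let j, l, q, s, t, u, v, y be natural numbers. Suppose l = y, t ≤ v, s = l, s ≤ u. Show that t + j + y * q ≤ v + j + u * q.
t ≤ v, hence t + j ≤ v + j. s = l and l = y, therefore s = y. Since s ≤ u, y ≤ u. By multiplying by a non-negative, y * q ≤ u * q. t + j ≤ v + j, so t + j + y * q ≤ v + j + u * q.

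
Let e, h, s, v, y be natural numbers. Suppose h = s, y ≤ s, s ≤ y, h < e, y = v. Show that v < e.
From s ≤ y and y ≤ s, s = y. Since h = s, h = y. From y = v, h = v. h < e, so v < e.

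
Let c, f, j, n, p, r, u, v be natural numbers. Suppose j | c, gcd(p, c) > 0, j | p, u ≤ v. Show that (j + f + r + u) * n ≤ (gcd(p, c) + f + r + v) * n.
j | p and j | c, hence j | gcd(p, c). Since gcd(p, c) > 0, j ≤ gcd(p, c). Then j + f ≤ gcd(p, c) + f. Then j + f + r ≤ gcd(p, c) + f + r. u ≤ v, so j + f + r + u ≤ gcd(p, c) + f + r + v. Then (j + f + r + u) * n ≤ (gcd(p, c) + f + r + v) * n.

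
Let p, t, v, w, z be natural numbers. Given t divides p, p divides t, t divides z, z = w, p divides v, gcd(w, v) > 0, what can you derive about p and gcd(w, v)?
p ≤ gcd(w, v)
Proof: Since t divides p and p divides t, t = p. z = w and t divides z, thus t divides w. t = p, so p divides w. Since p divides v, p divides gcd(w, v). gcd(w, v) > 0, so p ≤ gcd(w, v).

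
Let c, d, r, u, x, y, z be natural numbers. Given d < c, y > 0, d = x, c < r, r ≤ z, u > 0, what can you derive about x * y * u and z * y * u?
x * y * u < z * y * u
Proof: c < r and r ≤ z, hence c < z. d < c, so d < z. d = x, so x < z. Since y > 0, x * y < z * y. Because u > 0, x * y * u < z * y * u.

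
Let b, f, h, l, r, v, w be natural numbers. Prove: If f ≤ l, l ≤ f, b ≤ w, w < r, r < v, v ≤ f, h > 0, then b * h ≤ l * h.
From f ≤ l and l ≤ f, f = l. b ≤ w and w < r, hence b < r. Because r < v and v ≤ f, r < f. b < r, so b < f. From f = l, b < l. Since h > 0, b * h < l * h. Then b * h ≤ l * h.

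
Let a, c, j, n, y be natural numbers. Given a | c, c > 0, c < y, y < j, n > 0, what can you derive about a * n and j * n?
a * n < j * n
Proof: Because a | c and c > 0, a ≤ c. Since c < y and y < j, c < j. a ≤ c, so a < j. n > 0, so a * n < j * n.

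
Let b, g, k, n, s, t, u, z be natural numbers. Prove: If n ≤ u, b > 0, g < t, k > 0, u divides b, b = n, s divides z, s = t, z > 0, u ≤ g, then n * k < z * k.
u divides b and b > 0, thus u ≤ b. b = n, so u ≤ n. n ≤ u, so u = n. u ≤ g and g < t, therefore u < t. Since s divides z and z > 0, s ≤ z. Since s = t, t ≤ z. Since u < t, u < z. From u = n, n < z. Combined with k > 0, by multiplying by a positive, n * k < z * k.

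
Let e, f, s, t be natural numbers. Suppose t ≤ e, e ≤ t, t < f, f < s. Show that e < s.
t ≤ e and e ≤ t, therefore t = e. t < f and f < s, thus t < s. From t = e, e < s.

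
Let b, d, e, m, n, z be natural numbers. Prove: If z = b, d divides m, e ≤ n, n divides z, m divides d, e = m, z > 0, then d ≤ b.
Since m divides d and d divides m, m = d. e = m, so e = d. e ≤ n, so d ≤ n. n divides z and z > 0, so n ≤ z. Since z = b, n ≤ b. Because d ≤ n, d ≤ b.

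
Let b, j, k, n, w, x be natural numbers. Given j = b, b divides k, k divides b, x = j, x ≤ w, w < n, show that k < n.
b divides k and k divides b, thus b = k. Since j = b, j = k. Because x ≤ w and w < n, x < n. x = j, so j < n. j = k, so k < n.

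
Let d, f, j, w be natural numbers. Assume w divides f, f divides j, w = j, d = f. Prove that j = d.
Since w = j and w divides f, j divides f. f divides j, so f = j. Since d = f, d = j. Then j = d.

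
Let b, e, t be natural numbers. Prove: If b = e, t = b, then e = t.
Since t = b and b = e, t = e. Then e = t.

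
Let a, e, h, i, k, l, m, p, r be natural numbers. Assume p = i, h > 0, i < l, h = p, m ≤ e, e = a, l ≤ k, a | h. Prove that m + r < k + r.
Since h = p and p = i, h = i. Because e = a and m ≤ e, m ≤ a. From a | h and h > 0, a ≤ h. From m ≤ a, m ≤ h. Since h = i, m ≤ i. Because i < l and l ≤ k, i < k. Since m ≤ i, m < k. Then m + r < k + r.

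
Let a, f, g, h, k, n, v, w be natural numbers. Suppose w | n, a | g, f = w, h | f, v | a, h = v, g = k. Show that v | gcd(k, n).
Since v | a and a | g, v | g. Since g = k, v | k. Because f = w and h | f, h | w. Since h = v, v | w. w | n, so v | n. v | k, so v | gcd(k, n).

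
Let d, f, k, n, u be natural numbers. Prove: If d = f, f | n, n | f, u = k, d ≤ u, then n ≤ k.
f | n and n | f, hence f = n. d = f, so d = n. Since u = k and d ≤ u, d ≤ k. d = n, so n ≤ k.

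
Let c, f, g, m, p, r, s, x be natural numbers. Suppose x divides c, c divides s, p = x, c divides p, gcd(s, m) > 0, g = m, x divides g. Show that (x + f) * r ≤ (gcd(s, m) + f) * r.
p = x and c divides p, thus c divides x. Because x divides c, c = x. c divides s, so x divides s. Since g = m and x divides g, x divides m. Since x divides s, x divides gcd(s, m). gcd(s, m) > 0, so x ≤ gcd(s, m). Then x + f ≤ gcd(s, m) + f. By multiplying by a non-negative, (x + f) * r ≤ (gcd(s, m) + f) * r.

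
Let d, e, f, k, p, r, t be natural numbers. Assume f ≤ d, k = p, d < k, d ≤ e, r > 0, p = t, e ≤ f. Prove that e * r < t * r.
Because k = p and p = t, k = t. Since e ≤ f and f ≤ d, e ≤ d. d ≤ e, so d = e. d < k, so e < k. k = t, so e < t. Since r > 0, by multiplying by a positive, e * r < t * r.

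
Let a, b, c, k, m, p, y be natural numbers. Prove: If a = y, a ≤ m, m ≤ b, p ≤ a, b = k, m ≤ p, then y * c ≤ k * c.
Since m ≤ p and p ≤ a, m ≤ a. a ≤ m, so m = a. From a = y, m = y. Since m ≤ b, y ≤ b. b = k, so y ≤ k. By multiplying by a non-negative, y * c ≤ k * c.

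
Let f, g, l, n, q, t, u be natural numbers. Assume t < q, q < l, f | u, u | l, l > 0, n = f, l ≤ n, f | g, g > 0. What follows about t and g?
t < g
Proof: From f | u and u | l, f | l. Since l > 0, f ≤ l. Because n = f and l ≤ n, l ≤ f. f ≤ l, so f = l. f | g, so l | g. Since g > 0, l ≤ g. q < l, so q < g. t < q, so t < g.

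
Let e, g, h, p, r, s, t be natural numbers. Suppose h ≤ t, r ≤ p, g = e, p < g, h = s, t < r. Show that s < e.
h = s and h ≤ t, therefore s ≤ t. t < r and r ≤ p, so t < p. Since p < g, t < g. Since g = e, t < e. Since s ≤ t, s < e.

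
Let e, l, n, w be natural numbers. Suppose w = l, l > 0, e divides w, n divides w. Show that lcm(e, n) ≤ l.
e divides w and n divides w, hence lcm(e, n) divides w. Since w = l, lcm(e, n) divides l. Since l > 0, lcm(e, n) ≤ l.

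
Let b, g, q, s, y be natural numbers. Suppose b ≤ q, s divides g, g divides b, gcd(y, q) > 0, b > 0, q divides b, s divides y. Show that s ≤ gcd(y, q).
q divides b and b > 0, so q ≤ b. From b ≤ q, b = q. From s divides g and g divides b, s divides b. Since b = q, s divides q. Since s divides y, s divides gcd(y, q). Since gcd(y, q) > 0, s ≤ gcd(y, q).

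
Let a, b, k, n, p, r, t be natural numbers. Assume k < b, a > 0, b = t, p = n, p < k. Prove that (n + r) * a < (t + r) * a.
b = t and k < b, so k < t. Since p < k, p < t. Since p = n, n < t. Then n + r < t + r. Since a > 0, (n + r) * a < (t + r) * a.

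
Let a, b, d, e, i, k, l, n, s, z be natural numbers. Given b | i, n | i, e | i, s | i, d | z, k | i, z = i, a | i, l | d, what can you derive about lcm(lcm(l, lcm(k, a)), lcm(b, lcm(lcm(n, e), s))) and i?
lcm(lcm(l, lcm(k, a)), lcm(b, lcm(lcm(n, e), s))) | i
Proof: l | d and d | z, so l | z. Since z = i, l | i. k | i and a | i, so lcm(k, a) | i. l | i, so lcm(l, lcm(k, a)) | i. n | i and e | i, so lcm(n, e) | i. Because s | i, lcm(lcm(n, e), s) | i. Since b | i, lcm(b, lcm(lcm(n, e), s)) | i. From lcm(l, lcm(k, a)) | i, lcm(lcm(l, lcm(k, a)), lcm(b, lcm(lcm(n, e), s))) | i.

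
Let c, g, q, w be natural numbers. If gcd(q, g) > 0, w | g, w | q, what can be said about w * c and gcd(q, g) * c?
w * c ≤ gcd(q, g) * c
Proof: w | q and w | g, so w | gcd(q, g). gcd(q, g) > 0, so w ≤ gcd(q, g). Then w * c ≤ gcd(q, g) * c.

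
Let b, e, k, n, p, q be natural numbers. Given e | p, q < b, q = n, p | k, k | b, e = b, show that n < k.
e | p and p | k, therefore e | k. Since e = b, b | k. Since k | b, b = k. q = n and q < b, thus n < b. From b = k, n < k.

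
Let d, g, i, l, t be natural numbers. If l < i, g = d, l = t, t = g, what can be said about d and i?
d < i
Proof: Because t = g and g = d, t = d. l = t and l < i, therefore t < i. t = d, so d < i.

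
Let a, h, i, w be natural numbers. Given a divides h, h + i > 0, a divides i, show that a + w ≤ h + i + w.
From a divides h and a divides i, a divides h + i. h + i > 0, so a ≤ h + i. Then a + w ≤ h + i + w.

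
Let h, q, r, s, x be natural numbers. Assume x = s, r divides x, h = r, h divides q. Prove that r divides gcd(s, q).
From x = s and r divides x, r divides s. From h = r and h divides q, r divides q. Since r divides s, r divides gcd(s, q).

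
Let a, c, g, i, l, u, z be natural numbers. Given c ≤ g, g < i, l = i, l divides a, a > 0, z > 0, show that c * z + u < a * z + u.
c ≤ g and g < i, so c < i. l = i and l divides a, hence i divides a. a > 0, so i ≤ a. c < i, so c < a. Using z > 0, by multiplying by a positive, c * z < a * z. Then c * z + u < a * z + u.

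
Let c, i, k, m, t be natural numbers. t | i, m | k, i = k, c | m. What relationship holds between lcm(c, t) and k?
lcm(c, t) | k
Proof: From c | m and m | k, c | k. Since i = k and t | i, t | k. Since c | k, lcm(c, t) | k.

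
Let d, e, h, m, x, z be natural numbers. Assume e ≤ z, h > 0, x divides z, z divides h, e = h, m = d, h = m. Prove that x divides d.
Since z divides h and h > 0, z ≤ h. e = h and e ≤ z, so h ≤ z. From z ≤ h, z = h. Since h = m, z = m. m = d, so z = d. x divides z, so x divides d.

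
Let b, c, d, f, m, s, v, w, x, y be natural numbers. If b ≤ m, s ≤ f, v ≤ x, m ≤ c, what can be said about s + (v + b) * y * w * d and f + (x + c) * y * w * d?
s + (v + b) * y * w * d ≤ f + (x + c) * y * w * d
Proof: Since b ≤ m and m ≤ c, b ≤ c. Since v ≤ x, v + b ≤ x + c. Then (v + b) * y ≤ (x + c) * y. Then (v + b) * y * w ≤ (x + c) * y * w. Then (v + b) * y * w * d ≤ (x + c) * y * w * d. s ≤ f, so s + (v + b) * y * w * d ≤ f + (x + c) * y * w * d.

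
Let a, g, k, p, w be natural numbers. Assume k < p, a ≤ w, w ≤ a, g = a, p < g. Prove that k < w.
Because a ≤ w and w ≤ a, a = w. Since g = a and p < g, p < a. From a = w, p < w. k < p, so k < w.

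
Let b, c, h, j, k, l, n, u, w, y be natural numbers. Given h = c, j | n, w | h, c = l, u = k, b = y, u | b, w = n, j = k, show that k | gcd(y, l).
b = y and u | b, therefore u | y. u = k, so k | y. j = k and j | n, therefore k | n. h = c and c = l, hence h = l. Since w = n and w | h, n | h. h = l, so n | l. k | n, so k | l. k | y, so k | gcd(y, l).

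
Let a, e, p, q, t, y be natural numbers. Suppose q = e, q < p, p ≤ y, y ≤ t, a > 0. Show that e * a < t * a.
From q < p and p ≤ y, q < y. y ≤ t, so q < t. Since q = e, e < t. Since a > 0, e * a < t * a.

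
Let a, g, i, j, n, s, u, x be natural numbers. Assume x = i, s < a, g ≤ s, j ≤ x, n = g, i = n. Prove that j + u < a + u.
x = i and i = n, thus x = n. Since n = g, x = g. j ≤ x, so j ≤ g. Since g ≤ s, j ≤ s. s < a, so j < a. Then j + u < a + u.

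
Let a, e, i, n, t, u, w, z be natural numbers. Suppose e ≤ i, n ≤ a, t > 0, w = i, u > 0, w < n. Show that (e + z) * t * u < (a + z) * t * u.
w < n and n ≤ a, so w < a. Since w = i, i < a. Since e ≤ i, e < a. Then e + z < a + z. Since t > 0, (e + z) * t < (a + z) * t. Since u > 0, (e + z) * t * u < (a + z) * t * u.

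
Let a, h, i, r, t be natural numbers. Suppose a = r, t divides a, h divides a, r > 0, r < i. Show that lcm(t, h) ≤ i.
Because t divides a and h divides a, lcm(t, h) divides a. Since a = r, lcm(t, h) divides r. Because r > 0, lcm(t, h) ≤ r. Since r < i, lcm(t, h) < i. Then lcm(t, h) ≤ i.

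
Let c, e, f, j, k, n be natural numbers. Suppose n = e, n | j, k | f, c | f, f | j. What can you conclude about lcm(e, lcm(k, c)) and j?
lcm(e, lcm(k, c)) | j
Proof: n = e and n | j, therefore e | j. From k | f and c | f, lcm(k, c) | f. Since f | j, lcm(k, c) | j. Since e | j, lcm(e, lcm(k, c)) | j.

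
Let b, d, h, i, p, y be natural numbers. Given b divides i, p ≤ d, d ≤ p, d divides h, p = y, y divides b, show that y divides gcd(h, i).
d ≤ p and p ≤ d, hence d = p. Since p = y, d = y. Since d divides h, y divides h. y divides b and b divides i, therefore y divides i. Since y divides h, y divides gcd(h, i).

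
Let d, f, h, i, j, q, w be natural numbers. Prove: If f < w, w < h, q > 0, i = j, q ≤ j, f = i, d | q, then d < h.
Because d | q and q > 0, d ≤ q. f = i and i = j, thus f = j. From f < w, j < w. q ≤ j, so q < w. w < h, so q < h. d ≤ q, so d < h.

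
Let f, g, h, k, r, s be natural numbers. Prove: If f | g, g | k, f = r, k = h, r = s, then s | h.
k = h and g | k, therefore g | h. Since f | g, f | h. f = r, so r | h. Since r = s, s | h.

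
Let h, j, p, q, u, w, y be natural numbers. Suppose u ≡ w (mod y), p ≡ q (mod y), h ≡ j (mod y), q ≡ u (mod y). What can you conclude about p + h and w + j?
p + h ≡ w + j (mod y)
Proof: Since p ≡ q (mod y) and q ≡ u (mod y), p ≡ u (mod y). u ≡ w (mod y), so p ≡ w (mod y). Because h ≡ j (mod y), p + h ≡ w + j (mod y).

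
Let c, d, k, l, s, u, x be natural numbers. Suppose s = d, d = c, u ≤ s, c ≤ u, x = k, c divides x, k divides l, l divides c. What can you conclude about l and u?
l = u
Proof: From s = d and d = c, s = c. u ≤ s, so u ≤ c. c ≤ u, so u = c. Because x = k and c divides x, c divides k. k divides l, so c divides l. Since l divides c, c = l. u = c, so u = l. Then l = u.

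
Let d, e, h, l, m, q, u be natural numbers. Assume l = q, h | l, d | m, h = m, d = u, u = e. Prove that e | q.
Because d = u and u = e, d = e. l = q and h | l, thus h | q. From h = m, m | q. Since d | m, d | q. Since d = e, e | q.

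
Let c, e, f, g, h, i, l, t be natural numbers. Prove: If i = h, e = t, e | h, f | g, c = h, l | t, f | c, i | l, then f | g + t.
From i = h and i | l, h | l. l | t, so h | t. e = t and e | h, so t | h. From h | t, h = t. c = h and f | c, so f | h. Because h = t, f | t. Since f | g, f | g + t.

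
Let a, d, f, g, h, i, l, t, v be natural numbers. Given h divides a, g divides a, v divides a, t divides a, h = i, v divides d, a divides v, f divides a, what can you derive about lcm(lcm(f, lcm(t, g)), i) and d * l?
lcm(lcm(f, lcm(t, g)), i) divides d * l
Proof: Because a divides v and v divides a, a = v. Since t divides a and g divides a, lcm(t, g) divides a. f divides a, so lcm(f, lcm(t, g)) divides a. From h = i and h divides a, i divides a. Since lcm(f, lcm(t, g)) divides a, lcm(lcm(f, lcm(t, g)), i) divides a. Since a = v, lcm(lcm(f, lcm(t, g)), i) divides v. v divides d, so lcm(lcm(f, lcm(t, g)), i) divides d. Then lcm(lcm(f, lcm(t, g)), i) divides d * l.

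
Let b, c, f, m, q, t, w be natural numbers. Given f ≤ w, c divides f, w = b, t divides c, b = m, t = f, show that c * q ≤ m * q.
t = f and t divides c, so f divides c. Since c divides f, f = c. w = b and b = m, hence w = m. From f ≤ w, f ≤ m. Because f = c, c ≤ m. By multiplying by a non-negative, c * q ≤ m * q.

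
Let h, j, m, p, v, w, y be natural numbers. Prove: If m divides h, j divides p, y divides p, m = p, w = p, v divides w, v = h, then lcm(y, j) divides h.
m = p and m divides h, thus p divides h. w = p and v divides w, thus v divides p. v = h, so h divides p. p divides h, so p = h. y divides p and j divides p, so lcm(y, j) divides p. p = h, so lcm(y, j) divides h.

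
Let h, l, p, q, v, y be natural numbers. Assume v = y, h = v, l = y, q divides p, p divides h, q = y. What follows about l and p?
l = p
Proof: q = y and q divides p, so y divides p. Since h = v and v = y, h = y. p divides h, so p divides y. Since y divides p, y = p. l = y, so l = p.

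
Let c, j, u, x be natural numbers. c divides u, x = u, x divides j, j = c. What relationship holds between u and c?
u = c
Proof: x = u and x divides j, thus u divides j. Since j = c, u divides c. Since c divides u, u = c.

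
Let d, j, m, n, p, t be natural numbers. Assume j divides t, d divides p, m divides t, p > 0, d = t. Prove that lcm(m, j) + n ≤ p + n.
Because m divides t and j divides t, lcm(m, j) divides t. Since d = t and d divides p, t divides p. lcm(m, j) divides t, so lcm(m, j) divides p. Since p > 0, lcm(m, j) ≤ p. Then lcm(m, j) + n ≤ p + n.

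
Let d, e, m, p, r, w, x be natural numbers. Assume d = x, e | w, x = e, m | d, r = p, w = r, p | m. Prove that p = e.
d = x and x = e, hence d = e. m | d, so m | e. p | m, so p | e. w = r and r = p, thus w = p. e | w, so e | p. Since p | e, p = e.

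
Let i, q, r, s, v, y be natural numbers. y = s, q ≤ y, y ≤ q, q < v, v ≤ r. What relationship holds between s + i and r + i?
s + i < r + i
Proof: Because q ≤ y and y ≤ q, q = y. q < v and v ≤ r, therefore q < r. Since q = y, y < r. y = s, so s < r. Then s + i < r + i.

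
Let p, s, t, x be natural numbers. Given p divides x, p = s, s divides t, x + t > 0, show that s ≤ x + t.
p = s and p divides x, hence s divides x. Since s divides t, s divides x + t. x + t > 0, so s ≤ x + t.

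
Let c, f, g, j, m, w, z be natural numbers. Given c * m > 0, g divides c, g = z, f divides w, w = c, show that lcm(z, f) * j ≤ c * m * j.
From g = z and g divides c, z divides c. From w = c and f divides w, f divides c. Because z divides c, lcm(z, f) divides c. Then lcm(z, f) divides c * m. c * m > 0, so lcm(z, f) ≤ c * m. By multiplying by a non-negative, lcm(z, f) * j ≤ c * m * j.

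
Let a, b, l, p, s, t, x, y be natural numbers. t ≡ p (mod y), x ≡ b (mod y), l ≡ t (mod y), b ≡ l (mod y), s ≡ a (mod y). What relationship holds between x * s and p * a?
x * s ≡ p * a (mod y)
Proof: x ≡ b (mod y) and b ≡ l (mod y), hence x ≡ l (mod y). Since l ≡ t (mod y), x ≡ t (mod y). Since t ≡ p (mod y), x ≡ p (mod y). From s ≡ a (mod y), x * s ≡ p * a (mod y).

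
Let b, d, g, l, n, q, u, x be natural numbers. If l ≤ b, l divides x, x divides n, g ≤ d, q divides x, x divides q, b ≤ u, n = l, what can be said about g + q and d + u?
g + q ≤ d + u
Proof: n = l and x divides n, so x divides l. l divides x, so l = x. Because x divides q and q divides x, x = q. l = x, so l = q. l ≤ b and b ≤ u, thus l ≤ u. Since l = q, q ≤ u. g ≤ d, so g + q ≤ d + u.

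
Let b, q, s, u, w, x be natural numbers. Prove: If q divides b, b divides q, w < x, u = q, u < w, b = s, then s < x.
q divides b and b divides q, therefore q = b. u < w and w < x, hence u < x. u = q, so q < x. Since q = b, b < x. Since b = s, s < x.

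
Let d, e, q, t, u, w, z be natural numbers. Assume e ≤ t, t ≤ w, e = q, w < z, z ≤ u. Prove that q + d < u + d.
From t ≤ w and w < z, t < z. e ≤ t, so e < z. Since z ≤ u, e < u. Since e = q, q < u. Then q + d < u + d.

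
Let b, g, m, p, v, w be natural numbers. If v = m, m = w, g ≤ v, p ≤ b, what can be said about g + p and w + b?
g + p ≤ w + b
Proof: v = m and m = w, thus v = w. g ≤ v, so g ≤ w. Since p ≤ b, g + p ≤ w + b.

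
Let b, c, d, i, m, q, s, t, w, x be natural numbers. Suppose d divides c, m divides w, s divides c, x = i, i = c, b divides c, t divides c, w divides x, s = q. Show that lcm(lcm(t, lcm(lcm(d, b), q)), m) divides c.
Since d divides c and b divides c, lcm(d, b) divides c. s = q and s divides c, thus q divides c. Since lcm(d, b) divides c, lcm(lcm(d, b), q) divides c. t divides c, so lcm(t, lcm(lcm(d, b), q)) divides c. x = i and w divides x, therefore w divides i. i = c, so w divides c. Since m divides w, m divides c. lcm(t, lcm(lcm(d, b), q)) divides c, so lcm(lcm(t, lcm(lcm(d, b), q)), m) divides c.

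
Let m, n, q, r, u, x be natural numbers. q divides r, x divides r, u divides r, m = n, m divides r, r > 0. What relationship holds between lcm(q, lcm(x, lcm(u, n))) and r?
lcm(q, lcm(x, lcm(u, n))) ≤ r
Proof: m = n and m divides r, therefore n divides r. Since u divides r, lcm(u, n) divides r. x divides r, so lcm(x, lcm(u, n)) divides r. Since q divides r, lcm(q, lcm(x, lcm(u, n))) divides r. r > 0, so lcm(q, lcm(x, lcm(u, n))) ≤ r.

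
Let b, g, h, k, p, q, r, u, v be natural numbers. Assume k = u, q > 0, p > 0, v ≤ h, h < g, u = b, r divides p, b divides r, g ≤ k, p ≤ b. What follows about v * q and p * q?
v * q < p * q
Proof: k = u and u = b, so k = b. Since b divides r and r divides p, b divides p. Since p > 0, b ≤ p. From p ≤ b, b = p. Because k = b, k = p. h < g and g ≤ k, thus h < k. From v ≤ h, v < k. k = p, so v < p. Using q > 0 and multiplying by a positive, v * q < p * q.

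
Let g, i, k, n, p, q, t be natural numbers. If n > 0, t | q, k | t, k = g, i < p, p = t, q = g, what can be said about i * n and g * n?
i * n < g * n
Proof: From q = g and t | q, t | g. k = g and k | t, so g | t. t | g, so t = g. From p = t, p = g. From i < p, i < g. Because n > 0, i * n < g * n.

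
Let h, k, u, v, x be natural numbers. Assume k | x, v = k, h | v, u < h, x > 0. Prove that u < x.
v = k and h | v, thus h | k. Because k | x, h | x. Since x > 0, h ≤ x. u < h, so u < x.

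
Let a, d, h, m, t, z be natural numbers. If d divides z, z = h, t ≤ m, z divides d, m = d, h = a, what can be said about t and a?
t ≤ a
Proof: Since d divides z and z divides d, d = z. Since z = h, d = h. Because h = a, d = a. m = d and t ≤ m, hence t ≤ d. d = a, so t ≤ a.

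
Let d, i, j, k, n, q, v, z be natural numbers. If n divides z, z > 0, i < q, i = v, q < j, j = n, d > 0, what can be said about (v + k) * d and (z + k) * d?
(v + k) * d < (z + k) * d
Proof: j = n and q < j, so q < n. i < q, so i < n. Because i = v, v < n. n divides z and z > 0, hence n ≤ z. v < n, so v < z. Then v + k < z + k. Because d > 0, by multiplying by a positive, (v + k) * d < (z + k) * d.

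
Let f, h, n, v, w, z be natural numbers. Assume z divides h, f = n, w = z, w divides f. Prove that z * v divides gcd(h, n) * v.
Because w = z and w divides f, z divides f. f = n, so z divides n. z divides h, so z divides gcd(h, n). Then z * v divides gcd(h, n) * v.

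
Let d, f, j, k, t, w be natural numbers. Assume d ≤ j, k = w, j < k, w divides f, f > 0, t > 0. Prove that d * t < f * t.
k = w and j < k, therefore j < w. w divides f and f > 0, so w ≤ f. Since j < w, j < f. From d ≤ j, d < f. Since t > 0, by multiplying by a positive, d * t < f * t.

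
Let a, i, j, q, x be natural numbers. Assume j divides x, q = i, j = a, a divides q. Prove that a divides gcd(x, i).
j = a and j divides x, thus a divides x. q = i and a divides q, therefore a divides i. From a divides x, a divides gcd(x, i).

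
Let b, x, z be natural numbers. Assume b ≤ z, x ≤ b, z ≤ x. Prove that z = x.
x ≤ b and b ≤ z, so x ≤ z. z ≤ x, so x = z. Then z = x.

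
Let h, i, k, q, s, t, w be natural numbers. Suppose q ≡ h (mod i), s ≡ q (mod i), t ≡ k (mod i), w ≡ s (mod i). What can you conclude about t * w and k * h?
t * w ≡ k * h (mod i)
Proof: Because w ≡ s (mod i) and s ≡ q (mod i), w ≡ q (mod i). Since q ≡ h (mod i), w ≡ h (mod i). Since t ≡ k (mod i), t * w ≡ k * h (mod i).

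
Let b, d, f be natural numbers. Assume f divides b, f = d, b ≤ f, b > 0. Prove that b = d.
Because f divides b and b > 0, f ≤ b. Since b ≤ f, b = f. f = d, so b = d.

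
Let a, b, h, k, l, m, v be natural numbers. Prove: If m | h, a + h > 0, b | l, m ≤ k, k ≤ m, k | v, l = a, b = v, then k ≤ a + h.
Because l = a and b | l, b | a. Since b = v, v | a. k | v, so k | a. m ≤ k and k ≤ m, thus m = k. Since m | h, k | h. k | a, so k | a + h. Since a + h > 0, k ≤ a + h.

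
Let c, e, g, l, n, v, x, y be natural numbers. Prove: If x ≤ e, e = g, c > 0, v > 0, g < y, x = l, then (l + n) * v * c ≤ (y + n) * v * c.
Since e = g and x ≤ e, x ≤ g. Since x = l, l ≤ g. g < y, so l < y. Then l + n < y + n. Combined with v > 0, by multiplying by a positive, (l + n) * v < (y + n) * v. Since c > 0, by multiplying by a positive, (l + n) * v * c < (y + n) * v * c. Then (l + n) * v * c ≤ (y + n) * v * c.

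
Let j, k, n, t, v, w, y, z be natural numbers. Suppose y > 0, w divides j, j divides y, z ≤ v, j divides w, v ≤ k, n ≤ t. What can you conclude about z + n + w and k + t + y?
z + n + w ≤ k + t + y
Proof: z ≤ v and v ≤ k, therefore z ≤ k. Because n ≤ t, z + n ≤ k + t. Because j divides w and w divides j, j = w. j divides y and y > 0, so j ≤ y. j = w, so w ≤ y. Since z + n ≤ k + t, z + n + w ≤ k + t + y.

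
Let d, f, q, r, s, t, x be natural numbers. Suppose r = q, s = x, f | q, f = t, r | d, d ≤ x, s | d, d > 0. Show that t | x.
Because f = t and f | q, t | q. From s = x and s | d, x | d. Since d > 0, x ≤ d. d ≤ x, so d = x. r = q and r | d, hence q | d. d = x, so q | x. Since t | q, t | x.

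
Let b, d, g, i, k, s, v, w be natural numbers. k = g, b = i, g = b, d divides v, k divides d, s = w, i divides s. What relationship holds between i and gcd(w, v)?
i divides gcd(w, v)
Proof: Because s = w and i divides s, i divides w. k = g and k divides d, hence g divides d. Because g = b, b divides d. d divides v, so b divides v. Since b = i, i divides v. i divides w, so i divides gcd(w, v).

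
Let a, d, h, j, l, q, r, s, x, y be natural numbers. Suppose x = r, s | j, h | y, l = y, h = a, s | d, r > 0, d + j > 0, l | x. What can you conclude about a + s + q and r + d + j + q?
a + s + q ≤ r + d + j + q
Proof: From h = a and h | y, a | y. Because l = y and l | x, y | x. x = r, so y | r. Since a | y, a | r. Since r > 0, a ≤ r. Because s | d and s | j, s | d + j. Since d + j > 0, s ≤ d + j. From a ≤ r, a + s ≤ r + d + j. Then a + s + q ≤ r + d + j + q.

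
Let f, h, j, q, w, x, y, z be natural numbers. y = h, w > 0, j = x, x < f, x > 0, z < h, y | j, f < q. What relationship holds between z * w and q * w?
z * w < q * w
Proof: y = h and y | j, hence h | j. j = x, so h | x. Because x > 0, h ≤ x. From x < f and f < q, x < q. h ≤ x, so h < q. Since z < h, z < q. Since w > 0, z * w < q * w.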